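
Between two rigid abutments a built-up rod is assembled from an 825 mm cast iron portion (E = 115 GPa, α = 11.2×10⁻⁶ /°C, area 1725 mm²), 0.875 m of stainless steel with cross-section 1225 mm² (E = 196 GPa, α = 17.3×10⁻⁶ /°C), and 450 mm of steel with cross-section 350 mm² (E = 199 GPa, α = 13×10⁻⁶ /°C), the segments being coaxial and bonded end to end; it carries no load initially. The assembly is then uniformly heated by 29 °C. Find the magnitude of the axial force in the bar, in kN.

P ≈ 61.5 kN (compressive)

Free thermal expansion of the whole bar: Σ αᵢΔT Lᵢ = 11.2×10⁻⁶×29×825 + 17.3×10⁻⁶×29×875 + 13×10⁻⁶×29×450 = 0.8766 mm.
The rigid supports impose zero overall length change; the single axial force P common to all segments must satisfy P Σ Lᵢ/(AᵢEᵢ) = δ_free.
The series flexibility is Σ Lᵢ/(AᵢEᵢ) = 825/(1725×115×10³) + 875/(1225×196×10³) + 450/(350×199×10³) = 1.426×10⁻⁵ mm/N.
Hence P = δ_free / Σ(L/AE) = 0.8766/1.426×10⁻⁵ = 61.46 kN (compressive).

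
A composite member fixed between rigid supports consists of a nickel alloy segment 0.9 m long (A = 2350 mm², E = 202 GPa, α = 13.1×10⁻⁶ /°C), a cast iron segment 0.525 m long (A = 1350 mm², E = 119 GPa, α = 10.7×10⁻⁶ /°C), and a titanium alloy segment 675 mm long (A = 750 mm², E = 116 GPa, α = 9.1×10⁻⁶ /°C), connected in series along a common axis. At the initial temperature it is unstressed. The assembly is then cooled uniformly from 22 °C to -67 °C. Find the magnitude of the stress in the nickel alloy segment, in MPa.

σ ≈ 69 MPa (tensile)

Free thermal contraction of the whole bar: Σ αᵢΔT Lᵢ = 13.1×10⁻⁶×89×900 + 10.7×10⁻⁶×89×525 + 9.1×10⁻⁶×89×675 = 2.096 mm.
The walls prevent any net length change, so an axial force P (same in every segment) develops. Compatibility: P · Σ Lᵢ/(AᵢEᵢ) = δ_free.
The series flexibility is Σ Lᵢ/(AᵢEᵢ) = 900/(2350×202×10³) + 525/(1350×119×10³) + 675/(750×116×10³) = 1.292×10⁻⁵ mm/N.
So P = 2.096 / 1.292×10⁻⁵ = 162.2 kN, tensile.
σ_{nickel alloy} = P / A = 162200 / 2350 = 69.02 MPa.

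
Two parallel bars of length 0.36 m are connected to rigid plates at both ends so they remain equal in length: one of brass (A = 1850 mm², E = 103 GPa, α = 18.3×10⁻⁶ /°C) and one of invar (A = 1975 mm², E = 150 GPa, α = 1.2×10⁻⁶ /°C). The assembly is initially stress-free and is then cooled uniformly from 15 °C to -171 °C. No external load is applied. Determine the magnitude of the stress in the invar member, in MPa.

The brass has the larger α, so on cooling it would change length more than the invar if both were free. The rigid plates force a common final length, so the brass is put into tension and the invar into compression, with equal and opposite forces P (no external load).
Equating the net (thermal + elastic) strains gives |α₁ − α₂|·ΔT = P·[1/(A₁E₁) + 1/(A₂E₂)].
|α₁ − α₂|·ΔT = 17.1×10⁻⁶ × 186 = 0.003181.
1/(A₁E₁) + 1/(A₂E₂) = 1/(1850×103×10³) + 1/(1975×150×10³) = 8.623×10⁻⁹ N⁻¹.
So P = 0.003181 / 8.623×10⁻⁹ = 368.8 kN.
σ_{invar} = P/A₂ = 368800/1975 = 186.7 MPa, compressive.

σ ≈ 187 MPa (compressive)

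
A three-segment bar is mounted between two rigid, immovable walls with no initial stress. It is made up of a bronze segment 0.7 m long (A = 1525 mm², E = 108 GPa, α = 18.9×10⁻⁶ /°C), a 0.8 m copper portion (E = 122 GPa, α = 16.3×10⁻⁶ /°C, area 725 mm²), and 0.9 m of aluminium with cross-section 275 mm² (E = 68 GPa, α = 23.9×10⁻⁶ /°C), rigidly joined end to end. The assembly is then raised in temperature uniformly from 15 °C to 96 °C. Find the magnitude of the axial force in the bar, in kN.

Free thermal expansion of the whole bar: Σ αᵢΔT Lᵢ = 18.9×10⁻⁶×81×700 + 16.3×10⁻⁶×81×800 + 23.9×10⁻⁶×81×900 = 3.87 mm.
The rigid supports impose zero overall length change; the single axial force P common to all segments must satisfy P Σ Lᵢ/(AᵢEᵢ) = δ_free.
The series flexibility is Σ Lᵢ/(AᵢEᵢ) = 700/(1525×108×10³) + 800/(725×122×10³) + 900/(275×68×10³) = 6.142×10⁻⁵ mm/N.
So P = 3.87 / 6.142×10⁻⁵ = 63.01 kN, compressive.

P ≈ 63 kN (compressive)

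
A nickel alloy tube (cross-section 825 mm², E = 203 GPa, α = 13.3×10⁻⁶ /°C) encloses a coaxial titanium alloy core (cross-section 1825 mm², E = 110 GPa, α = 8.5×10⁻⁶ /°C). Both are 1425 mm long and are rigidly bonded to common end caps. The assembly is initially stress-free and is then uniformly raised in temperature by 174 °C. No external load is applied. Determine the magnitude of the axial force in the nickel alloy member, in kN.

The nickel alloy has the larger α, so on heating it would change length more than the titanium alloy if both were free. The rigid plates force a common final length, so the nickel alloy is put into compression and the titanium alloy into tension, with equal and opposite forces P (no external load).
Setting the final lengths equal and cancelling L: (α₁ − α₂)ΔT = P/(A₁E₁) + P/(A₂E₂).
|α₁ − α₂|·ΔT = 4.8×10⁻⁶ × 174 = 0.0008352.
1/(A₁E₁) + 1/(A₂E₂) = 1/(825×203×10³) + 1/(1825×110×10³) = 1.095×10⁻⁸ N⁻¹.
P = 0.0008352 / 1.095×10⁻⁸ = 76260 N = 76.26 kN.

P ≈ 76.3 kN (compressive in the nickel alloy)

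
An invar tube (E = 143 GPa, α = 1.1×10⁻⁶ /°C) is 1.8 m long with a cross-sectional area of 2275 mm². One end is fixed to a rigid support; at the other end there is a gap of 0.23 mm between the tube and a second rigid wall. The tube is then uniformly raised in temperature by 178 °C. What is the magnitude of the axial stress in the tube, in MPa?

Free thermal elongation = αΔT L = 1.1×10⁻⁶ × 178 × 1800 = 0.3524 mm.
The gap closes (δ_free > 0.23 mm) and the wall then resists a further 0.3524 − 0.23 = 0.1224 mm of expansion.
That suppressed elongation corresponds to σ = E·Δ/L = 143×10³ × 0.1224/1800 = 9.727 MPa.

σ ≈ 9.73 MPa (compressive)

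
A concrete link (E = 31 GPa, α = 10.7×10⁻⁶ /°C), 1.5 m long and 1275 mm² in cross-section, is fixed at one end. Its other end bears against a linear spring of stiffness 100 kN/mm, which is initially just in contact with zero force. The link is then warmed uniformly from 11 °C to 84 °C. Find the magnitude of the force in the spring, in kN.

If the spring were absent the link would lengthen by αΔT L = 10.7×10⁻⁶ × 73 × 1500 = 1.172 mm.
Let P be the compressive force at the spring. The link shortens elastically by PL/(AE) and the spring compresses by P/k; together these equal δ_free.
So P = δ_free / [L/(AE) + 1/k] = 1.172 / [ 1500/(1275×31×10³) + 1/(100×10³) ].
P = 1.172 / 4.795×10⁻⁵ = 24430 N.

P ≈ 24.4 kN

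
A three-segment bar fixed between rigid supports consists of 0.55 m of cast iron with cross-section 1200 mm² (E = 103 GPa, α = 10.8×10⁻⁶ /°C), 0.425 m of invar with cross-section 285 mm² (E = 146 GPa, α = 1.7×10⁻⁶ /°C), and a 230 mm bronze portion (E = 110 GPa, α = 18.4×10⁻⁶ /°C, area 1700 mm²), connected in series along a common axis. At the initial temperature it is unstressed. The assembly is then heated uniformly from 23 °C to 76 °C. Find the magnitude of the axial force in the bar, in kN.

Free thermal expansion of the whole bar: Σ αᵢΔT Lᵢ = 10.8×10⁻⁶×53×550 + 1.7×10⁻⁶×53×425 + 18.4×10⁻⁶×53×230 = 0.5774 mm.
The walls prevent any net length change, so an axial force P (same in every segment) develops. Compatibility: P · Σ Lᵢ/(AᵢEᵢ) = δ_free.
The series flexibility is Σ Lᵢ/(AᵢEᵢ) = 550/(1200×103×10³) + 425/(285×146×10³) + 230/(1700×110×10³) = 1.589×10⁻⁵ mm/N.
Hence P = δ_free / Σ(L/AE) = 0.5774/1.589×10⁻⁵ = 36.33 kN (compressive).

P ≈ 36.3 kN (compressive)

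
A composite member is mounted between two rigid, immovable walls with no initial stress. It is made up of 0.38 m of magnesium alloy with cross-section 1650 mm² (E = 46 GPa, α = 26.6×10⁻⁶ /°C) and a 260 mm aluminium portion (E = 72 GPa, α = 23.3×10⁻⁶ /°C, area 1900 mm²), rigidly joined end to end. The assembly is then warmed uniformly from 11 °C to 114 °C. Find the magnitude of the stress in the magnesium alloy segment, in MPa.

If the supports were absent, the total length change would be Σ αᵢΔT Lᵢ = 26.6×10⁻⁶×103×380 + 23.3×10⁻⁶×103×260 = 1.665 mm.
The rigid supports impose zero overall length change; the single axial force P common to all segments must satisfy P Σ Lᵢ/(AᵢEᵢ) = δ_free.
The series flexibility is Σ Lᵢ/(AᵢEᵢ) = 380/(1650×46×10³) + 260/(1900×72×10³) = 6.907×10⁻⁶ mm/N.
P = 1.665 / 6.907×10⁻⁶ = 241100 N = 241.1 kN, compressive.
σ_{magnesium alloy} = P / A = 241100 / 1650 = 146.1 MPa.

σ ≈ 146 MPa (compressive)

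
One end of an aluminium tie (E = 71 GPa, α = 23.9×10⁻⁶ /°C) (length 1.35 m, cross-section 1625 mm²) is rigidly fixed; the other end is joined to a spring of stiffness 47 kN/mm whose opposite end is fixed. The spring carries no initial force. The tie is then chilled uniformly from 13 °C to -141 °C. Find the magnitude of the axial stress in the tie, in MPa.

σ ≈ 92.7 MPa (tensile)

If the spring were absent the tie would shorten by αΔT L = 23.9×10⁻⁶ × 154 × 1350 = 4.969 mm.
With a force P in the spring, the elastic change of the tie is PL/(AE) and that of the spring is P/k; compatibility requires their sum to equal δ_free.
So P = δ_free / [L/(AE) + 1/k] = 4.969 / [ 1350/(1625×71×10³) + 1/(47×10³) ].
P = 4.969 / 3.298×10⁻⁵ = 150700 N.
σ = P/A = 150700/1625 = 92.72 MPa.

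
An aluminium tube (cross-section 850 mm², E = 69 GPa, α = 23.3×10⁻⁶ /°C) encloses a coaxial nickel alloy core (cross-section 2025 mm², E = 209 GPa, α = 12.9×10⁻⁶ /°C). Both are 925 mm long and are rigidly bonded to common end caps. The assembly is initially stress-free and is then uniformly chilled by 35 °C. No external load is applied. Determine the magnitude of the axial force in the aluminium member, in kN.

P ≈ 18.8 kN (tensile in the aluminium)

The aluminium has the larger α, so on cooling it would change length more than the nickel alloy if both were free. The rigid plates force a common final length, so the aluminium is put into tension and the nickel alloy into compression, with equal and opposite forces P (no external load).
Equating the net (thermal + elastic) strains gives |α₁ − α₂|·ΔT = P·[1/(A₁E₁) + 1/(A₂E₂)].
|α₁ − α₂|·ΔT = 10.4×10⁻⁶ × 35 = 0.000364.
1/(A₁E₁) + 1/(A₂E₂) = 1/(850×69×10³) + 1/(2025×209×10³) = 1.941×10⁻⁸ N⁻¹.
P = 0.000364 / 1.941×10⁻⁸ = 18750 N = 18.75 kN.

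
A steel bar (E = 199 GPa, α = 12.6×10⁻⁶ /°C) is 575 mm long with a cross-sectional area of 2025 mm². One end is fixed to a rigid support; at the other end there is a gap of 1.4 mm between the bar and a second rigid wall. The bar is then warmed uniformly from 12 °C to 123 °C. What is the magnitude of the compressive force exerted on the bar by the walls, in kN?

Unrestrained expansion: δ_free = αΔT L = 12.6×10⁻⁶ × 111 × 575 = 0.8042 mm.
This is smaller than the 1.4 mm clearance, so the bar expands freely without reaching the stop — the stress is zero.

P ≈ 0 kN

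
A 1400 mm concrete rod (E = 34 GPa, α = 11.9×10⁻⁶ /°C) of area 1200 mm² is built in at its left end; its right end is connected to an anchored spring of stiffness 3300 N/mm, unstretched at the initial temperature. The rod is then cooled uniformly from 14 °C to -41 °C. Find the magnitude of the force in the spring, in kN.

P ≈ 2.72 kN

Free thermal contraction: δ_free = αΔT L = 11.9×10⁻⁶ × 55 × 1400 = 0.9163 mm.
Let P be the tensile force in the spring. The rod extends elastically by PL/(AE) and the spring stretches by P/k; together these equal δ_free.
P [ L/(AE) + 1/k ] = δ_free → P [ 1400/(1200×34×10³) + 1/(3300) ] = 0.9163.
P = 0.9163 / 0.0003373 = 2716 N.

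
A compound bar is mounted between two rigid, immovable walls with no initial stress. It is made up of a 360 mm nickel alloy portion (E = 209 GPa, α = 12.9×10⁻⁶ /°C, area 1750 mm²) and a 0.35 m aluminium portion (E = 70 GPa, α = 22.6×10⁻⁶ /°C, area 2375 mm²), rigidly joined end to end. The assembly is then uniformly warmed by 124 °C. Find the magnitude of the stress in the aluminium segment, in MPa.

σ ≈ 212 MPa (compressive)

If the supports were absent, the total length change would be Σ αᵢΔT Lᵢ = 12.9×10⁻⁶×124×360 + 22.6×10⁻⁶×124×350 = 1.557 mm.
Since the ends are fixed, an axial force P builds up, equal in every segment, with P · Σ Lᵢ/(AᵢEᵢ) = δ_free.
Σ Lᵢ/(AᵢEᵢ) = 360/(1750×209×10³) + 350/(2375×70×10³) = 3.09×10⁻⁶ mm/N.
Hence P = δ_free / Σ(L/AE) = 1.557/3.09×10⁻⁶ = 503.9 kN (compressive).
σ_{aluminium} = P / A = 503900 / 2375 = 212.2 MPa.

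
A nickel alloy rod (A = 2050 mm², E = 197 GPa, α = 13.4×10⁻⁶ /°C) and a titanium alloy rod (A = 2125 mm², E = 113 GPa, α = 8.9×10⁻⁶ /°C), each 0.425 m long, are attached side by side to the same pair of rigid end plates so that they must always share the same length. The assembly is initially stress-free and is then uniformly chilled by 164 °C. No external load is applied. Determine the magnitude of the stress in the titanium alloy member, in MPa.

Equilibrium of a rigid end plate with no external load gives equal and opposite internal forces ±P in the two members. Since α_{nickel alloy} > α_{titanium alloy}, cooling drives the nickel alloy into tension and the titanium alloy into compression.
Compatibility of the two members (thermal + elastic change equal): (α₁ − α₂)ΔT = P·[1/(A₁E₁) + 1/(A₂E₂)].
|α₁ − α₂|·ΔT = 4.5×10⁻⁶ × 164 = 0.000738.
1/(A₁E₁) + 1/(A₂E₂) = 1/(2050×197×10³) + 1/(2125×113×10³) = 6.641×10⁻⁹ N⁻¹.
So P = 0.000738 / 6.641×10⁻⁹ = 111.1 kN.
σ_{titanium alloy} = P/A₂ = 111100/2125 = 52.3 MPa, compressive.

σ ≈ 52.3 MPa (compressive)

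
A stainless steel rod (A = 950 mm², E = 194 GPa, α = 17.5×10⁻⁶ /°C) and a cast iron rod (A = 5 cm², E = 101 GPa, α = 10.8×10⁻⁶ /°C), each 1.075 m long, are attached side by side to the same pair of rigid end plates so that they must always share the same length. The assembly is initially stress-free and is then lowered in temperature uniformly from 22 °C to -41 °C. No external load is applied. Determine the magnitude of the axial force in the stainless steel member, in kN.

Both members must finish at the same length. With the larger α, the stainless steel tends to over-contract; the plates restrain it, putting the stainless steel in tension and the cast iron in compression. With no external load the two internal forces are equal and opposite, magnitude P.
Equating the net (thermal + elastic) strains gives |α₁ − α₂|·ΔT = P·[1/(A₁E₁) + 1/(A₂E₂)].
|α₁ − α₂|·ΔT = 6.7×10⁻⁶ × 63 = 0.0004221.
1/(A₁E₁) + 1/(A₂E₂) = 1/(950×194×10³) + 1/(500×101×10³) = 2.523×10⁻⁸ N⁻¹.
So P = 0.0004221 / 2.523×10⁻⁸ = 16.73 kN.

P ≈ 16.7 kN (tensile in the stainless steel)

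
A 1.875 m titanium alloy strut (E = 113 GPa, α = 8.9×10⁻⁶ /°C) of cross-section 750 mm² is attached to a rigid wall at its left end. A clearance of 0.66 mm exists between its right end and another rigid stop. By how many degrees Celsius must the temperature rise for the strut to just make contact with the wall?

The gap closes when αΔT L = 0.66 mm, since the strut is still unstressed at that instant.
So ΔT = g/(αL) = 0.66/(8.9×10⁻⁶ × 1875) = 39.55 °C.

ΔT ≈ 39.6 °C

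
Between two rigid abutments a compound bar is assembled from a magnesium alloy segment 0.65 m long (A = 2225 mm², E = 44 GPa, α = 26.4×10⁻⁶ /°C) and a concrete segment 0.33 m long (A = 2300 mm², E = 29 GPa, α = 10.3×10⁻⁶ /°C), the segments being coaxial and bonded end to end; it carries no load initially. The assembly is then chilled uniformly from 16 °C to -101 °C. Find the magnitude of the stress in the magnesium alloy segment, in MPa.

σ ≈ 93.3 MPa (tensile)

If the supports were absent, the total length change would be Σ αᵢΔT Lᵢ = 26.4×10⁻⁶×117×650 + 10.3×10⁻⁶×117×330 = 2.405 mm.
The walls prevent any net length change, so an axial force P (same in every segment) develops. Compatibility: P · Σ Lᵢ/(AᵢEᵢ) = δ_free.
Σ Lᵢ/(AᵢEᵢ) = 650/(2225×44×10³) + 330/(2300×29×10³) = 1.159×10⁻⁵ mm/N.
So P = 2.405 / 1.159×10⁻⁵ = 207.6 kN, tensile.
σ_{magnesium alloy} = P / A = 207600 / 2225 = 93.3 MPa.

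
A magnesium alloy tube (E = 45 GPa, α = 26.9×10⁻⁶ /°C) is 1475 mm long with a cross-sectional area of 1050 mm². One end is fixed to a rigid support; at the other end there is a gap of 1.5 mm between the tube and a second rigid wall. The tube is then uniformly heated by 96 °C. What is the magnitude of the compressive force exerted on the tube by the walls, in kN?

P ≈ 74 kN

If the wall were absent the tube would grow by αΔT L = 26.9×10⁻⁶ × 96 × 1475 = 3.809 mm.
This exceeds the 1.5 mm gap, so the wall pushes back. The portion of expansion that must be recovered elastically is δ_free − gap = 3.809 − 1.5 = 2.309 mm.
That suppressed elongation corresponds to σ = E·Δ/L = 45×10³ × 2.309/1475 = 70.45 MPa.
Force on the wall = σA = 70.45 × 1050 mm² = 73.97 kN.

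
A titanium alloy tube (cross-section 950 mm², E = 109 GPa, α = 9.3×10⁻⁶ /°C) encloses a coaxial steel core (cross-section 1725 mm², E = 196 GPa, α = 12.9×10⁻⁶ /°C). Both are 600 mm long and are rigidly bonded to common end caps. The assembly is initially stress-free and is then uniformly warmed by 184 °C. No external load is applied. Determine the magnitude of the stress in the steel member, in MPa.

Equilibrium of a rigid end plate with no external load gives equal and opposite internal forces ±P in the two members. Since α_{steel} > α_{titanium alloy}, heating drives the steel into compression and the titanium alloy into tension.
Equating the net (thermal + elastic) strains gives |α₁ − α₂|·ΔT = P·[1/(A₁E₁) + 1/(A₂E₂)].
|α₁ − α₂|·ΔT = 3.6×10⁻⁶ × 184 = 0.0006624.
1/(A₁E₁) + 1/(A₂E₂) = 1/(950×109×10³) + 1/(1725×196×10³) = 1.261×10⁻⁸ N⁻¹.
So P = 0.0006624 / 1.261×10⁻⁸ = 52.51 kN.
σ_{steel} = P/A₂ = 52510/1725 = 30.44 MPa, compressive.

σ ≈ 30.4 MPa (compressive)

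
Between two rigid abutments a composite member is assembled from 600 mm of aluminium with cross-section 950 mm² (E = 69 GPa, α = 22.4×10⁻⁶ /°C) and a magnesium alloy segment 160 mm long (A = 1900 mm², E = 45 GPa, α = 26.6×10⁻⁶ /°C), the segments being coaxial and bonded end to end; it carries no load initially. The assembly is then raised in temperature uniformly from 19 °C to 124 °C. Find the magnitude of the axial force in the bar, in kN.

Free thermal expansion of the whole bar: Σ αᵢΔT Lᵢ = 22.4×10⁻⁶×105×600 + 26.6×10⁻⁶×105×160 = 1.858 mm.
Since the ends are fixed, an axial force P builds up, equal in every segment, with P · Σ Lᵢ/(AᵢEᵢ) = δ_free.
Σ Lᵢ/(AᵢEᵢ) = 600/(950×69×10³) + 160/(1900×45×10³) = 1.102×10⁻⁵ mm/N.
P = 1.858 / 1.102×10⁻⁵ = 168500 N = 168.5 kN, compressive.

P ≈ 169 kN (compressive)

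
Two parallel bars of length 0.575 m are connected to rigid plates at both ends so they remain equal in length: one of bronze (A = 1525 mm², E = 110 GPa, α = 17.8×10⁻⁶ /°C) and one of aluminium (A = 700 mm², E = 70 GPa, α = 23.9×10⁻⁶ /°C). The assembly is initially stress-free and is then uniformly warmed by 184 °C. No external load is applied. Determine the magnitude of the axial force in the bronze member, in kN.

P ≈ 42.6 kN (tensile in the bronze)

Equilibrium of a rigid end plate with no external load gives equal and opposite internal forces ±P in the two members. Since α_{aluminium} > α_{bronze}, heating drives the aluminium into compression and the bronze into tension.
Equating the net (thermal + elastic) strains gives |α₁ − α₂|·ΔT = P·[1/(A₁E₁) + 1/(A₂E₂)].
|α₁ − α₂|·ΔT = 6.1×10⁻⁶ × 184 = 0.001122.
1/(A₁E₁) + 1/(A₂E₂) = 1/(1525×110×10³) + 1/(700×70×10³) = 2.637×10⁻⁸ N⁻¹.
So P = 0.001122 / 2.637×10⁻⁸ = 42.56 kN.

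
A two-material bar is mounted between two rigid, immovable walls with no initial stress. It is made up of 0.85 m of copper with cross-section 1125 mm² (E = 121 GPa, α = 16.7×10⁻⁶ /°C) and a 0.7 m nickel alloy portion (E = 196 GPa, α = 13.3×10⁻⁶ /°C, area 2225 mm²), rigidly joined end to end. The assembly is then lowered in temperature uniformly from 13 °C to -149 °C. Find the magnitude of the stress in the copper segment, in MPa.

With the walls removed the bar would change length by δ_free = Σ αᵢΔT Lᵢ = 16.7×10⁻⁶×162×850 + 13.3×10⁻⁶×162×700 = 3.808 mm.
The rigid supports impose zero overall length change; the single axial force P common to all segments must satisfy P Σ Lᵢ/(AᵢEᵢ) = δ_free.
Σ Lᵢ/(AᵢEᵢ) = 850/(1125×121×10³) + 700/(2225×196×10³) = 7.849×10⁻⁶ mm/N.
So P = 3.808 / 7.849×10⁻⁶ = 485.1 kN, tensile.
σ_{copper} = P / A = 485100 / 1125 = 431.2 MPa.

σ ≈ 431 MPa (tensile)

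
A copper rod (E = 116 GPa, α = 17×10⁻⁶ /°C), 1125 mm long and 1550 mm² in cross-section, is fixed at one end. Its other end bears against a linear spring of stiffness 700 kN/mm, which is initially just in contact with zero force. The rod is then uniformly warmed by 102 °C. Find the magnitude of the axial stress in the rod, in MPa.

The unrestrained thermal change is αΔT L = 17×10⁻⁶ × 102 × 1125 = 1.951 mm.
Let P be the compressive force at the spring. The rod shortens elastically by PL/(AE) and the spring compresses by P/k; together these equal δ_free.
So P = δ_free / [L/(AE) + 1/k] = 1.951 / [ 1125/(1550×116×10³) + 1/(700×10³) ].
P = 1.951 / 7.686×10⁻⁶ = 253800 N.
σ = P/A = 253800/1550 = 163.8 MPa.

σ ≈ 164 MPa (compressive)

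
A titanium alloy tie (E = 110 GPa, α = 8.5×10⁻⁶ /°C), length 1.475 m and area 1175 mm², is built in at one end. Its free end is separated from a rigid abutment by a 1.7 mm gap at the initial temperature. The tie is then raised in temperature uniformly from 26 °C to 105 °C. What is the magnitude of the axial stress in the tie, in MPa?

σ ≈ 0 MPa

Free thermal elongation = αΔT L = 8.5×10⁻⁶ × 79 × 1475 = 0.9905 mm.
Since δ_free = 0.99 mm is less than the 1.7 mm gap, the tie never touches the wall. No axial force develops.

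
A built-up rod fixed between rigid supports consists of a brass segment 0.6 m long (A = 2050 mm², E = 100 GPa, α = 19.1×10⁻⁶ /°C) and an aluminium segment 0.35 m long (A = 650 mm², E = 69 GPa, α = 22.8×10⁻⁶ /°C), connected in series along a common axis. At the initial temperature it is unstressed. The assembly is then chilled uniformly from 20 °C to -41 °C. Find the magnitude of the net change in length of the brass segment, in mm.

|ΔL| ≈ 0.376 mm

If the supports were absent, the total length change would be Σ αᵢΔT Lᵢ = 19.1×10⁻⁶×61×600 + 22.8×10⁻⁶×61×350 = 1.186 mm.
Since the ends are fixed, an axial force P builds up, equal in every segment, with P · Σ Lᵢ/(AᵢEᵢ) = δ_free.
Σ Lᵢ/(AᵢEᵢ) = 600/(2050×100×10³) + 350/(650×69×10³) = 1.073×10⁻⁵ mm/N.
So P = 1.186 / 1.073×10⁻⁵ = 110.5 kN, tensile.
For the brass segment, free thermal change = 19.1×10⁻⁶×61×600 = 0.6991 mm and elastic change from P = 110500×600/(2050×100×10³) = 0.3234 mm; these oppose, so the net change is 0.376 mm (segment shortens).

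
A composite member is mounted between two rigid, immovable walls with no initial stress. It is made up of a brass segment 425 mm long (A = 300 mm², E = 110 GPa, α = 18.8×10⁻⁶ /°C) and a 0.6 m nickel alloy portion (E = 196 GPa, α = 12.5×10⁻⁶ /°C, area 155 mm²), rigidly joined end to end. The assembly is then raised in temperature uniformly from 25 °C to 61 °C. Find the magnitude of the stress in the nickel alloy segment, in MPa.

If the supports were absent, the total length change would be Σ αᵢΔT Lᵢ = 18.8×10⁻⁶×36×425 + 12.5×10⁻⁶×36×600 = 0.5576 mm.
The walls prevent any net length change, so an axial force P (same in every segment) develops. Compatibility: P · Σ Lᵢ/(AᵢEᵢ) = δ_free.
The series flexibility is Σ Lᵢ/(AᵢEᵢ) = 425/(300×110×10³) + 600/(155×196×10³) = 3.263×10⁻⁵ mm/N.
P = 0.5576 / 3.263×10⁻⁵ = 17090 N = 17.09 kN, compressive.
σ_{nickel alloy} = P / A = 17090 / 155 = 110.3 MPa.

σ ≈ 110 MPa (compressive)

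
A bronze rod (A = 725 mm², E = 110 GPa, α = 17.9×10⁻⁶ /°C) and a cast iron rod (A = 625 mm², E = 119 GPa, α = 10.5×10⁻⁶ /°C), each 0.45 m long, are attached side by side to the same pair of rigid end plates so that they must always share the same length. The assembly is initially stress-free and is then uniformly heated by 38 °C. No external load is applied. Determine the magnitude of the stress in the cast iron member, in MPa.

The bronze has the larger α, so on heating it would change length more than the cast iron if both were free. The rigid plates force a common final length, so the bronze is put into compression and the cast iron into tension, with equal and opposite forces P (no external load).
Equating the net (thermal + elastic) strains gives |α₁ − α₂|·ΔT = P·[1/(A₁E₁) + 1/(A₂E₂)].
|α₁ − α₂|·ΔT = 7.4×10⁻⁶ × 38 = 0.0002812.
1/(A₁E₁) + 1/(A₂E₂) = 1/(725×110×10³) + 1/(625×119×10³) = 2.598×10⁻⁸ N⁻¹.
P = 0.0002812 / 2.598×10⁻⁸ = 10820 N = 10.82 kN.
σ_{cast iron} = P/A₂ = 10820/625 = 17.31 MPa, tensile.

σ ≈ 17.3 MPa (tensile)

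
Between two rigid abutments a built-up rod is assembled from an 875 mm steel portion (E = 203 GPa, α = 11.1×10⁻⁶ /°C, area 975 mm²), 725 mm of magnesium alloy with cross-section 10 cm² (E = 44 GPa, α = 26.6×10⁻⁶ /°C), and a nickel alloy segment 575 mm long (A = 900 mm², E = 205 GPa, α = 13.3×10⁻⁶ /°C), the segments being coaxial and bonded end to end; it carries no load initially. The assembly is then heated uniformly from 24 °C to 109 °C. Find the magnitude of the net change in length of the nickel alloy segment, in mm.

If the supports were absent, the total length change would be Σ αᵢΔT Lᵢ = 11.1×10⁻⁶×85×875 + 26.6×10⁻⁶×85×725 + 13.3×10⁻⁶×85×575 = 3.115 mm.
Since the ends are fixed, an axial force P builds up, equal in every segment, with P · Σ Lᵢ/(AᵢEᵢ) = δ_free.
The series flexibility is Σ Lᵢ/(AᵢEᵢ) = 875/(975×203×10³) + 725/(1000×44×10³) + 575/(900×205×10³) = 2.401×10⁻⁵ mm/N.
So P = 3.115 / 2.401×10⁻⁵ = 129.7 kN, compressive.
For the nickel alloy segment, free thermal change = 13.3×10⁻⁶×85×575 = 0.65 mm and elastic change from P = 129700×575/(900×205×10³) = 0.4042 mm; these oppose, so the net change is 0.246 mm (segment lengthens).

|ΔL| ≈ 0.246 mm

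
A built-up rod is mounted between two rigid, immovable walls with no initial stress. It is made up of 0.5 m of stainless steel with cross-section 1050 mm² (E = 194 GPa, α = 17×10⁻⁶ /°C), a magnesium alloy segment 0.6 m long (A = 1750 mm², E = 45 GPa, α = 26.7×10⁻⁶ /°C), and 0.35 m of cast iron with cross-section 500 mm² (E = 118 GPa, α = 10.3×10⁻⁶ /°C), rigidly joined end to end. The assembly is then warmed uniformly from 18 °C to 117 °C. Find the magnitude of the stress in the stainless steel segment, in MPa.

σ ≈ 166 MPa (compressive)

If the supports were absent, the total length change would be Σ αᵢΔT Lᵢ = 17×10⁻⁶×99×500 + 26.7×10⁻⁶×99×600 + 10.3×10⁻⁶×99×350 = 2.784 mm.
Since the ends are fixed, an axial force P builds up, equal in every segment, with P · Σ Lᵢ/(AᵢEᵢ) = δ_free.
The series flexibility is Σ Lᵢ/(AᵢEᵢ) = 500/(1050×194×10³) + 600/(1750×45×10³) + 350/(500×118×10³) = 1.601×10⁻⁵ mm/N.
Hence P = δ_free / Σ(L/AE) = 2.784/1.601×10⁻⁵ = 174 kN (compressive).
σ_{stainless steel} = P / A = 174000 / 1050 = 165.7 MPa.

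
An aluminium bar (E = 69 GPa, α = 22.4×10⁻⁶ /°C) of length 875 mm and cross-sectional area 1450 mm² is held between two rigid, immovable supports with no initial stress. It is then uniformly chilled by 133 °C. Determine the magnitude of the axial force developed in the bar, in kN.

P ≈ 298 kN (tensile)

With zero net strain, σ = E·αΔT = 69 GPa × 22.4×10⁻⁶ × 133 = 205.6 MPa.
Then P = σA = 205.6 × 1450 mm² = 298.1 kN, tensile.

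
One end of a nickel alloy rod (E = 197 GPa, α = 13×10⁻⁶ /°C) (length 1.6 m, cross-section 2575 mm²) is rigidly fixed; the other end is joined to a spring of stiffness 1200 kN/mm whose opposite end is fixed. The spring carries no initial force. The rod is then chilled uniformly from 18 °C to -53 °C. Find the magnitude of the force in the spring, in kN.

The unrestrained thermal change is αΔT L = 13×10⁻⁶ × 71 × 1600 = 1.477 mm.
Let P be the tensile force in the spring. The rod extends elastically by PL/(AE) and the spring stretches by P/k; together these equal δ_free.
So P = δ_free / [L/(AE) + 1/k] = 1.477 / [ 1600/(2575×197×10³) + 1/(1200×10³) ].
P = 1.477 / 3.987×10⁻⁶ = 370400 N.

P ≈ 370 kN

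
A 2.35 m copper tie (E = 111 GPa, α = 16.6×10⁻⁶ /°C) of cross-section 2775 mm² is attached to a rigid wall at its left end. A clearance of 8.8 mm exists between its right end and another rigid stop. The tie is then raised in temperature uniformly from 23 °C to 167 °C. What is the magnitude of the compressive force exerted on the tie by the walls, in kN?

Free thermal elongation = αΔT L = 16.6×10⁻⁶ × 144 × 2350 = 5.617 mm.
Since δ_free = 5.62 mm is less than the 8.8 mm gap, the tie never touches the wall. No axial force develops.

P ≈ 0 kN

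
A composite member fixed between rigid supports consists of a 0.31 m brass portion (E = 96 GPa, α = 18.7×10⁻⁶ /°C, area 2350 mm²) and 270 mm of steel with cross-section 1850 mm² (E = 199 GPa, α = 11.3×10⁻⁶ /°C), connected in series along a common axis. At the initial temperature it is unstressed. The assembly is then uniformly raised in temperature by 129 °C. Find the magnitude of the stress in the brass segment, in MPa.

If the supports were absent, the total length change would be Σ αᵢΔT Lᵢ = 18.7×10⁻⁶×129×310 + 11.3×10⁻⁶×129×270 = 1.141 mm.
Since the ends are fixed, an axial force P builds up, equal in every segment, with P · Σ Lᵢ/(AᵢEᵢ) = δ_free.
The series flexibility is Σ Lᵢ/(AᵢEᵢ) = 310/(2350×96×10³) + 270/(1850×199×10³) = 2.108×10⁻⁶ mm/N.
P = 1.141 / 2.108×10⁻⁶ = 541600 N = 541.6 kN, compressive.
σ_{brass} = P / A = 541600 / 2350 = 230.5 MPa.

σ ≈ 230 MPa (compressive)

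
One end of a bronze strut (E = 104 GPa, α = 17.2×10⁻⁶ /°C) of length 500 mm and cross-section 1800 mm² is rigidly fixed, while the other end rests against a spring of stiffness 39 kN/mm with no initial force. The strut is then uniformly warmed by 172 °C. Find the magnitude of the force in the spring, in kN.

The unrestrained thermal change is αΔT L = 17.2×10⁻⁶ × 172 × 500 = 1.479 mm.
Let P be the compressive force at the spring. The strut shortens elastically by PL/(AE) and the spring compresses by P/k; together these equal δ_free.
P [ L/(AE) + 1/k ] = δ_free → P [ 500/(1800×104×10³) + 1/(39×10³) ] = 1.479.
P = 1.479 / 2.831×10⁻⁵ = 52250 N.

P ≈ 52.2 kN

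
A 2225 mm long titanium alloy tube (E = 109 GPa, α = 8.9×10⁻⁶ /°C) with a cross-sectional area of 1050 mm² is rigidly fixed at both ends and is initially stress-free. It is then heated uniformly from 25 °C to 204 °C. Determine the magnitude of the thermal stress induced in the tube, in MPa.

The supports are rigid, so the total axial strain is zero. The restrained thermal strain is ε = αΔT = 8.9×10⁻⁶ × 179 = 1593.1×10⁻⁶.
Hence σ = E·αΔT = 109×10³ × 1593.1×10⁻⁶ = 173.6 MPa, compressive.

σ ≈ 174 MPa (compressive)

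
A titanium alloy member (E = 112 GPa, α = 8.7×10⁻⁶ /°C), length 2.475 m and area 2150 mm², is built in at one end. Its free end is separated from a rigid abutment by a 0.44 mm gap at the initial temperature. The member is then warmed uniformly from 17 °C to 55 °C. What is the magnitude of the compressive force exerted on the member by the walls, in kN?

If the wall were absent the member would grow by αΔT L = 8.7×10⁻⁶ × 38 × 2475 = 0.8182 mm.
This exceeds the 0.44 mm gap, so the wall pushes back. The portion of expansion that must be recovered elastically is δ_free − gap = 0.8182 − 0.44 = 0.3782 mm.
Compatibility: PL/(AE) = 0.3782 mm, so σ = P/A = E × (0.3782/2475) = 17.12 MPa.
Force on the wall = σA = 17.12 × 2150 mm² = 36.8 kN.

P ≈ 36.8 kN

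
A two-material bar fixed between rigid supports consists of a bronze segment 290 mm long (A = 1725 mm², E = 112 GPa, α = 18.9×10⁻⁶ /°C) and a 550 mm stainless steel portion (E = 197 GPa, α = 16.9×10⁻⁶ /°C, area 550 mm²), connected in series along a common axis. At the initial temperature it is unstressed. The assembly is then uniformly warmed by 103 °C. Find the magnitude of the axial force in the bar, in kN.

P ≈ 231 kN (compressive)

Free thermal expansion of the whole bar: Σ αᵢΔT Lᵢ = 18.9×10⁻⁶×103×290 + 16.9×10⁻⁶×103×550 = 1.522 mm.
Since the ends are fixed, an axial force P builds up, equal in every segment, with P · Σ Lᵢ/(AᵢEᵢ) = δ_free.
Σ Lᵢ/(AᵢEᵢ) = 290/(1725×112×10³) + 550/(550×197×10³) = 6.577×10⁻⁶ mm/N.
So P = 1.522 / 6.577×10⁻⁶ = 231.4 kN, compressive.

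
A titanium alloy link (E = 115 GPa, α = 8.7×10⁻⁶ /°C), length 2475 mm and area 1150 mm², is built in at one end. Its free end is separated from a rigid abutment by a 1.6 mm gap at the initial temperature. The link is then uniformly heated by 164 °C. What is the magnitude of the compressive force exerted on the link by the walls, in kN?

Unrestrained expansion: δ_free = αΔT L = 8.7×10⁻⁶ × 164 × 2475 = 3.531 mm.
The gap closes (δ_free > 1.6 mm) and the wall then resists a further 3.531 − 1.6 = 1.931 mm of expansion.
Compatibility: PL/(AE) = 1.931 mm, so σ = P/A = E × (1.931/2475) = 89.74 MPa.
Force on the wall = σA = 89.74 × 1150 mm² = 103.2 kN.

P ≈ 103 kN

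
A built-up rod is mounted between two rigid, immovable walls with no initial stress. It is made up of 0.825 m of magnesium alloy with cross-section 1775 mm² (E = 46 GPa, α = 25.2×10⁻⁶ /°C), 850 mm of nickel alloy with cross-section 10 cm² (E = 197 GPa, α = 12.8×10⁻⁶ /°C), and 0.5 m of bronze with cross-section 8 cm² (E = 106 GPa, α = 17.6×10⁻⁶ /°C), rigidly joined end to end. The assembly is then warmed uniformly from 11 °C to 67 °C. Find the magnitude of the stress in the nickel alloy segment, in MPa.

Free thermal expansion of the whole bar: Σ αᵢΔT Lᵢ = 25.2×10⁻⁶×56×825 + 12.8×10⁻⁶×56×850 + 17.6×10⁻⁶×56×500 = 2.266 mm.
Since the ends are fixed, an axial force P builds up, equal in every segment, with P · Σ Lᵢ/(AᵢEᵢ) = δ_free.
The series flexibility is Σ Lᵢ/(AᵢEᵢ) = 825/(1775×46×10³) + 850/(1000×197×10³) + 500/(800×106×10³) = 2.032×10⁻⁵ mm/N.
So P = 2.266 / 2.032×10⁻⁵ = 111.6 kN, compressive.
σ_{nickel alloy} = P / A = 111600 / 1000 = 111.6 MPa.

σ ≈ 112 MPa (compressive)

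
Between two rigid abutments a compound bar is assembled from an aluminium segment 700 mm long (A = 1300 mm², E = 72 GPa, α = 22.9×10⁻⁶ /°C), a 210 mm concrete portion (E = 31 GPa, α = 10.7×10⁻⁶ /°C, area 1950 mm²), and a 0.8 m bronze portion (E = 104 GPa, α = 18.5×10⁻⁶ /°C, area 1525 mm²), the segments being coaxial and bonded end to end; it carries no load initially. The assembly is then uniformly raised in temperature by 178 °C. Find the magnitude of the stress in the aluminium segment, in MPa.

If the supports were absent, the total length change would be Σ αᵢΔT Lᵢ = 22.9×10⁻⁶×178×700 + 10.7×10⁻⁶×178×210 + 18.5×10⁻⁶×178×800 = 5.888 mm.
The rigid supports impose zero overall length change; the single axial force P common to all segments must satisfy P Σ Lᵢ/(AᵢEᵢ) = δ_free.
The series flexibility is Σ Lᵢ/(AᵢEᵢ) = 700/(1300×72×10³) + 210/(1950×31×10³) + 800/(1525×104×10³) = 1.6×10⁻⁵ mm/N.
Hence P = δ_free / Σ(L/AE) = 5.888/1.6×10⁻⁵ = 368.1 kN (compressive).
σ_{aluminium} = P / A = 368100 / 1300 = 283.1 MPa.

σ ≈ 283 MPa (compressive)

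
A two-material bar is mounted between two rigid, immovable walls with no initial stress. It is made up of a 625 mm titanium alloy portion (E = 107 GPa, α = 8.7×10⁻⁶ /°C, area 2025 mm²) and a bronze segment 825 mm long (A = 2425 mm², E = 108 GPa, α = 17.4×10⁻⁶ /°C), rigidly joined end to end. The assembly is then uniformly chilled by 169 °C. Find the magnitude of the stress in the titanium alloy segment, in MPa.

σ ≈ 274 MPa (tensile)

If the supports were absent, the total length change would be Σ αᵢΔT Lᵢ = 8.7×10⁻⁶×169×625 + 17.4×10⁻⁶×169×825 = 3.345 mm.
The walls prevent any net length change, so an axial force P (same in every segment) develops. Compatibility: P · Σ Lᵢ/(AᵢEᵢ) = δ_free.
Σ Lᵢ/(AᵢEᵢ) = 625/(2025×107×10³) + 825/(2425×108×10³) = 6.035×10⁻⁶ mm/N.
Hence P = δ_free / Σ(L/AE) = 3.345/6.035×10⁻⁶ = 554.3 kN (tensile).
σ_{titanium alloy} = P / A = 554300 / 2025 = 273.7 MPa.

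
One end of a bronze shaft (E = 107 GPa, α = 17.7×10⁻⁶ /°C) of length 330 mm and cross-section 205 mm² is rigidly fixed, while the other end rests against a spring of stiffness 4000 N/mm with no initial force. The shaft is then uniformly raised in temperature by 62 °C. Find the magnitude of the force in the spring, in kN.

The unrestrained thermal change is αΔT L = 17.7×10⁻⁶ × 62 × 330 = 0.3621 mm.
Let P be the compressive force at the spring. The shaft shortens elastically by PL/(AE) and the spring compresses by P/k; together these equal δ_free.
P [ L/(AE) + 1/k ] = δ_free → P [ 330/(205×107×10³) + 1/(4000) ] = 0.3621.
P = 0.3621 / 0.000265 = 1366 N.

P ≈ 1.37 kN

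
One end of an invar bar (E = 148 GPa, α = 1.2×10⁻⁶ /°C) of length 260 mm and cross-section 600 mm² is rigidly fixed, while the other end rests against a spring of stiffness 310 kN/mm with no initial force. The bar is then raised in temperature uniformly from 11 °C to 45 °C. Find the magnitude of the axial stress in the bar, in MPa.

The unrestrained thermal change is αΔT L = 1.2×10⁻⁶ × 34 × 260 = 0.01061 mm.
Let P be the compressive force at the spring. The bar shortens elastically by PL/(AE) and the spring compresses by P/k; together these equal δ_free.
P [ L/(AE) + 1/k ] = δ_free → P [ 260/(600×148×10³) + 1/(310×10³) ] = 0.01061.
P = 0.01061 / 6.154×10⁻⁶ = 1724 N.
σ = P/A = 1724/600 = 2.873 MPa.

σ ≈ 2.87 MPa (compressive)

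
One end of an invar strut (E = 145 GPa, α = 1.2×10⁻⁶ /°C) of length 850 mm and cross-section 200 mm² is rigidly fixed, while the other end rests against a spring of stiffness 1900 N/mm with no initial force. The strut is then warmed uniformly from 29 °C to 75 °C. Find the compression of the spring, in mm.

The unrestrained thermal change is αΔT L = 1.2×10⁻⁶ × 46 × 850 = 0.04692 mm.
Let P be the compressive force at the spring. The strut shortens elastically by PL/(AE) and the spring compresses by P/k; together these equal δ_free.
P [ L/(AE) + 1/k ] = δ_free → P [ 850/(200×145×10³) + 1/(1900) ] = 0.04692.
P = 0.04692 / 0.0005556 = 84.45 N.
Spring compression = P/k = 84.45/(1900) = 0.04444 mm.

δ ≈ 0.0444 mm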